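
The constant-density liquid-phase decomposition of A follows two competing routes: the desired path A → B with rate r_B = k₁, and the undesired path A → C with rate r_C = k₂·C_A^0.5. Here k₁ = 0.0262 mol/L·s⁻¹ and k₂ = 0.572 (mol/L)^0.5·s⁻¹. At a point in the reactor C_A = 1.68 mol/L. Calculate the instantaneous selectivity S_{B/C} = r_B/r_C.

0.0353

S_{B/C} = r_B/r_C = (k₁)/(k₂·C_A^0.5) = (k₁/k₂)·C_A^-0.5.
= (0.0262) / (0.572×1.680^0.5) = 0.02620/0.7414 = 0.0353.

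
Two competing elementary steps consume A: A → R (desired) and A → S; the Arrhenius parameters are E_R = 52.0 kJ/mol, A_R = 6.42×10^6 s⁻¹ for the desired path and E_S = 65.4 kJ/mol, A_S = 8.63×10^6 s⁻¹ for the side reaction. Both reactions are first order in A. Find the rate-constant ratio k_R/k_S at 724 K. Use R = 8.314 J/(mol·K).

Since both paths have the same order in A, the concentration cancels and S_{R/S} = k_R/k_S = (A_R/A_S)·exp[(E_S−E_R)/(RT)].
(E_S−E_R)/(RT) = (65.4−52.0)×10³/(8.314×724) = 13400/6019 = 2.226.
k_R/k_S = (6.42×10^6/8.63×10^6)·exp(2.226) = 0.7439 × 9.264 = 6.89.

6.89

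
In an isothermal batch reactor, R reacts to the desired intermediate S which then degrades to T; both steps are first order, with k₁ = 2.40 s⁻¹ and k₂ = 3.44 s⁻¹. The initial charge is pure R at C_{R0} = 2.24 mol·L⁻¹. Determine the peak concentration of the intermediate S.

Evaluating C_S at t_opt = ln(k₂/k₁)/(k₂−k₁) gives C_{S,max}/C_{R0} = (k₁/k₂)^[k₂/(k₂−k₁)].
= (2.40/3.44)^(3.44/(3.44−2.40)) = (0.6977)^(3.308) = 0.3040.
C_{S,max} = 0.3040×2.24 = 0.681 mol·L⁻¹.

0.681 mol·L⁻¹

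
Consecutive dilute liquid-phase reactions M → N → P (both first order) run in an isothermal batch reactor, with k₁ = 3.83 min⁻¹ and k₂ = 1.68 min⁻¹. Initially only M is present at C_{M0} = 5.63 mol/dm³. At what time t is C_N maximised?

The intermediate peaks when r₁ = r₂, i.e. k₁e^(−k₁t) = k₂e^(−k₂t), giving t_opt = ln(k₂/k₁)/(k₂−k₁).
= ln(1.68/3.83)/(1.68−3.83) = ln(0.4386)/-2.150 = -0.8241/-2.150 = 0.383 min.

0.383 min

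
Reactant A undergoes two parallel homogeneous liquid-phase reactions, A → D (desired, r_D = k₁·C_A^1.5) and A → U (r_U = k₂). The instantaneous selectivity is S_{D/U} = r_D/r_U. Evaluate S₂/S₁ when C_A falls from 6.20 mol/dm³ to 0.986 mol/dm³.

S_{D/U} = (k₁/k₂)·C_A^1.5, so S₂/S₁ = (C_{A,2}/C_{A,1})^1.5.
= (0.986/6.20)^1.5 = (0.1590)^1.5 = 0.0634.

0.0634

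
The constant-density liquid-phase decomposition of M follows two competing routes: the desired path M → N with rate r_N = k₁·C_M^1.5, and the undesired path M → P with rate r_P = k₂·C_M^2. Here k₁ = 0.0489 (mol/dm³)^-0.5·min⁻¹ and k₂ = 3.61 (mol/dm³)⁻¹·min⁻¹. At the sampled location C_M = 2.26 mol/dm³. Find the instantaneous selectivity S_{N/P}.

0.00901

S_{N/P} = r_N/r_P = (k₁·C_M^1.5)/(k₂·C_M^2) = (k₁/k₂)·C_M^-0.5.
= (0.0489×2.260^1.5) / (3.61×2.260^2) = 0.1661/18.44 = 0.00901.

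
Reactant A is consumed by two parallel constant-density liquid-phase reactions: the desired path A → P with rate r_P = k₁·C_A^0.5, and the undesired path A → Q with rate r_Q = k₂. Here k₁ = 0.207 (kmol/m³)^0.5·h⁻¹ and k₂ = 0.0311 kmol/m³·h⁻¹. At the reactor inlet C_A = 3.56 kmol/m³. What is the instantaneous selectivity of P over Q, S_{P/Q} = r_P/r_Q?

S_{P/Q} = r_P/r_Q = (k₁·C_A^0.5)/(k₂) = (k₁/k₂)·C_A^0.5.
= (0.207×3.560^0.5) / (0.0311) = 0.3906/0.03110 = 12.6.
Since the desired path is higher order in A, keeping C_A high (PFR or concentrated feed) favours P.

12.6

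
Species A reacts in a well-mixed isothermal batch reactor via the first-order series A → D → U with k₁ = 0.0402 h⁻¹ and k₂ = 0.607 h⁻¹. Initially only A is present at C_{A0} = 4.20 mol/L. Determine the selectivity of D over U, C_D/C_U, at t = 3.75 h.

For first-order series with pure A initially, C_D(t) = k₁C_{A0}/(k₂−k₁)·(e^(−k₁t) − e^(−k₂t)).
e^(−k₁t) = e^(−0.0402×3.75) = e^(−0.1507) = 0.8601; e^(−k₂t) = e^(−2.276) = 0.1027.
C_D = 0.0402×4.20/(0.607−0.0402) × (0.8601−0.1027) = 0.2979×0.7574 = 0.2256 mol/L.
C_A = C_{A0}e^(−k₁t) = 3.612 mol/L, so C_U = C_{A0}−C_A−C_D = 0.3621 mol/L; C_D/C_U = 0.623.

0.623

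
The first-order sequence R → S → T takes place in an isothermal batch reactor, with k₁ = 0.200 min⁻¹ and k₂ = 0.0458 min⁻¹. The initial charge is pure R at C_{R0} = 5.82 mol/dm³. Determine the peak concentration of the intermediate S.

3.76 mol/dm³

For a first-order series the maximum intermediate yield is C_{S,max}/C_{R0} = (k₁/k₂)^[k₂/(k₂−k₁)].
= (0.200/0.0458)^(0.0458/(0.0458−0.200)) = (4.367)^(-0.2970) = 0.6454.
C_{S,max} = 0.6454×5.82 = 3.76 mol/dm³.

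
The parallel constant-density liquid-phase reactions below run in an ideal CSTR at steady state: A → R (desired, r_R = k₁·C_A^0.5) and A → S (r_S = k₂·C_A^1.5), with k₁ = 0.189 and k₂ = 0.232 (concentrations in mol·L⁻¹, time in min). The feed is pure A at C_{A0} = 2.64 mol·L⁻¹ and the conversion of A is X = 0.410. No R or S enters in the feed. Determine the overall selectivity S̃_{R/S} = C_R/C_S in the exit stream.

0.523

Exit C_A = C_{A0}(1−X) = 2.64×0.590 = 1.558 mol·L⁻¹.
Rates in a CSTR are evaluated at the outlet concentration: r_R = 0.189×1.558^0.5 = 0.2359, r_S = 0.232×1.558^1.5 = 0.4510.
Overall selectivity = C_R/C_S = r_Rτ/(r_Sτ) = r_R/r_S = 0.523.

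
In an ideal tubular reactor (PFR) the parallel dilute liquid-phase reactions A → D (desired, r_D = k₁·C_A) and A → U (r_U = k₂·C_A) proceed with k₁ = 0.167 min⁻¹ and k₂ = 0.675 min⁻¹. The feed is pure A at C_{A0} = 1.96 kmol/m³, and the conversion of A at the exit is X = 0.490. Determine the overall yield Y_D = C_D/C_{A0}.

0.0972

C_A = C_{A0}(1−X) = 0.9996 kmol/m³.
Both paths are first order in A, so the instantaneous fraction to D is constant: dC_D/d(−C_A) = k₁/(k₁+k₂) = 0.1983.
C_D = 0.1983·(C_{A0}−C_A) = 0.1983×0.9604 = 0.190 kmol/m³.
Y_D = C_D/C_{A0} = 0.1905/1.96 = 0.0972.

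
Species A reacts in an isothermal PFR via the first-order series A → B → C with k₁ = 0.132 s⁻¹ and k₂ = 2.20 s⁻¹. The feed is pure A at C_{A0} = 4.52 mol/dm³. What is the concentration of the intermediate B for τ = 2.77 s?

The intermediate concentration in a first-order A→B→C sequence is C_B = k₁C_{A0}(e^(−k₁τ) − e^(−k₂τ))/(k₂−k₁).
e^(−k₁τ) = e^(−0.132×2.77) = e^(−0.3656) = 0.6938; e^(−k₂τ) = e^(−6.094) = 0.002256.
C_B = 0.132×4.52/(2.20−0.132) × (0.6938−0.002256) = 0.2885×0.6915 = 0.1995 mol/dm³.

0.200 mol/dm³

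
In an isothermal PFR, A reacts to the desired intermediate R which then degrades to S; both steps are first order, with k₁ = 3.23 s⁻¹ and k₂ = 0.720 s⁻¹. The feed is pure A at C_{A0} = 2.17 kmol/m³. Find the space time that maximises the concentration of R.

The intermediate peaks when r₁ = r₂, i.e. k₁e^(−k₁τ) = k₂e^(−k₂τ), giving τ_opt = ln(k₂/k₁)/(k₂−k₁).
= ln(0.720/3.23)/(0.720−3.23) = ln(0.2229)/-2.510 = -1.501/-2.510 = 0.598 s.

0.598 s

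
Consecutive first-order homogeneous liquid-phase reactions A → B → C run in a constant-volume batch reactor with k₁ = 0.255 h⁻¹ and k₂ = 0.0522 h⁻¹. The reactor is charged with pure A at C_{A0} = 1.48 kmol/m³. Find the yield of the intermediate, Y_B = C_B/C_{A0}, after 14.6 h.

Solving the coupled first-order balances gives C_B(t) = [k₁/(k₂−k₁)]·C_{A0}·(e^(−k₁t) − e^(−k₂t)).
e^(−k₁t) = e^(−0.255×14.6) = e^(−3.723) = 0.02416; e^(−k₂t) = e^(−0.7621) = 0.4667.
C_B = 0.255×1.48/(0.0522−0.255) × (0.02416−0.4667) = (-1.861)×(-0.4425) = 0.8235 kmol/m³.
Y_B = C_B/C_{A0} = 0.8235/1.48 = 0.556.

0.556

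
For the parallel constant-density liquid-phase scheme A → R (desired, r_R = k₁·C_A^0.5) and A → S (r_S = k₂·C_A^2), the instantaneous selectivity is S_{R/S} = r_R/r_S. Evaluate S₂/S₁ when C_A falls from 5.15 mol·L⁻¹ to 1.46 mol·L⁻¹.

S_{R/S} = (k₁/k₂)·C_A^-1.5, so S₂/S₁ = (C_{A,2}/C_{A,1})^-1.5.
= (1.46/5.15)^(-1.5) = (0.2835)^(-1.5) = 6.62.
Selectivity toward R rises as C_A falls — low-concentration operation is favoured.

6.62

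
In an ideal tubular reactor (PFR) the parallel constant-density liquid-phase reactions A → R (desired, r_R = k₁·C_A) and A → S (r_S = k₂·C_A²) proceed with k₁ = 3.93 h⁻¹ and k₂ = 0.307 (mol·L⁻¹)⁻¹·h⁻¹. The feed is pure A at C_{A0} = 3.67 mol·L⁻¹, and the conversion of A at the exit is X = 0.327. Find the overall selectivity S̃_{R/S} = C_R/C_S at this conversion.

C_A = C_{A0}(1−X) = 2.470 mol·L⁻¹.
Along a PFR/batch, dC_R/dC_A = −r_R/(r_R+r_S) = −k₁/(k₁+k₂·C_A).
Integrating from C_{A0} to C_A: C_R = (3.93/0.307)·ln[(3.93+0.307·3.67)/(3.93+0.307·2.47)] = 12.80·ln(5.057/4.688) = 0.9684 mol·L⁻¹.
C_S = (C_{A0}−C_A)−C_R = 0.2317 mol·L⁻¹; S̃_{R/S} = 0.9684/0.2317 = 4.18.

4.18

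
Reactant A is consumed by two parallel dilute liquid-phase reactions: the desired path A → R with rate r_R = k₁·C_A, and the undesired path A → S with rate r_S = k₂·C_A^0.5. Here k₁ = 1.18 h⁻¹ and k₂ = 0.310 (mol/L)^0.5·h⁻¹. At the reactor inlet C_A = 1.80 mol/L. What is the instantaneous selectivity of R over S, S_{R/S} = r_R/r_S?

5.11

S_{R/S} = r_R/r_S = (k₁·C_A)/(k₂·C_A^0.5) = (k₁/k₂)·C_A^0.5.
= (1.18×1.800) / (0.310×1.800^0.5) = 2.124/0.4159 = 5.11.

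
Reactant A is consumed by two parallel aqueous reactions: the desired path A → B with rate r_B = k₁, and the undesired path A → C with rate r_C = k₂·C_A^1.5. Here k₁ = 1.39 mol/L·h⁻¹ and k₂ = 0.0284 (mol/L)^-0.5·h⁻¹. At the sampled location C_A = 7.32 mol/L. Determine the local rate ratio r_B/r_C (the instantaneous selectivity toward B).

2.47

S_{B/C} = r_B/r_C = (k₁)/(k₂·C_A^1.5) = (k₁/k₂)·C_A^-1.5.
= (1.39) / (0.0284×7.320^1.5) = 1.390/0.5625 = 2.47.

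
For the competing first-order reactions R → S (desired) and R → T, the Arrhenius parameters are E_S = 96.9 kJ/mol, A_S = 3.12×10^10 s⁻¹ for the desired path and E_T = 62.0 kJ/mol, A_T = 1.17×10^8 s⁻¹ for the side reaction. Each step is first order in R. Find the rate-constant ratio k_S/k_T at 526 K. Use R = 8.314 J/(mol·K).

0.0912

With equal orders, S_{S/T} = k_S/k_T = (A_S/A_T)·exp[(E_T−E_S)/(RT)].
(E_T−E_S)/(RT) = (62.0−96.9)×10³/(8.314×526) = -34900/4373 = -7.980.
k_S/k_T = (3.12×10^10/1.17×10^8)·exp(-7.980) = 266.7 × 3.421×10^-4 = 0.0912.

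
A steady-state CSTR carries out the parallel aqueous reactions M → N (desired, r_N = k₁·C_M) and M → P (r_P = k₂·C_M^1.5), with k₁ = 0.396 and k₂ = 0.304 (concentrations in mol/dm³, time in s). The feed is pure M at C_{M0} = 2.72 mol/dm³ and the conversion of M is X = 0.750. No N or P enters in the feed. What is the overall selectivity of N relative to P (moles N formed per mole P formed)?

1.58

Exit C_M = C_{M0}(1−X) = 2.72×0.250 = 0.6800 mol/dm³.
Rates in a CSTR are evaluated at the outlet concentration: r_N = 0.396×0.6800 = 0.2693, r_P = 0.304×0.6800^1.5 = 0.1705.
Overall selectivity = C_N/C_P = r_Nτ/(r_Pτ) = r_N/r_P = 1.58.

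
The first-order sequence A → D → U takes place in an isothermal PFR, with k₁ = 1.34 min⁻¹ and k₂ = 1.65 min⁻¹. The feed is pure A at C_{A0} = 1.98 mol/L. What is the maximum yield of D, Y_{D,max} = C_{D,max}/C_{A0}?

0.330

For a first-order series the maximum intermediate yield is C_{D,max}/C_{A0} = (k₁/k₂)^[k₂/(k₂−k₁)].
= (1.34/1.65)^(1.65/(1.65−1.34)) = (0.8121)^(5.323) = 0.3303.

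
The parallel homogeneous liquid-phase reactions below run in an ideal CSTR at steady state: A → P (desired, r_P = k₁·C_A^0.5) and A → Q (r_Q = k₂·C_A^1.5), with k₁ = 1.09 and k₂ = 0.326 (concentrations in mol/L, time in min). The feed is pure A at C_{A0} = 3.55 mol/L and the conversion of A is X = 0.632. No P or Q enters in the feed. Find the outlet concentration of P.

1.61 mol/L

Exit C_A = C_{A0}(1−X) = 3.55×0.368 = 1.306 mol/L.
In a CSTR the entire volume is at exit conditions, so r_P = 1.09×1.306^0.5 = 1.246 and r_Q = 0.326×1.306^1.5 = 0.4868.
Fraction of consumed A going to P: r_P/(r_P+r_Q) = 0.7191.
C_P = 0.7191·C_{A0}·X = 0.7191×3.55×0.632 = 1.61 mol/L.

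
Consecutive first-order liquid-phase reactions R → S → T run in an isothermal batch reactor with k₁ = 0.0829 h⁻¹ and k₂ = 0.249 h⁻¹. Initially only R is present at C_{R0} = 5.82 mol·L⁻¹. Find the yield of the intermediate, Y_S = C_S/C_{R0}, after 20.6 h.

0.0875

For first-order series with pure R initially, C_S(t) = k₁C_{R0}/(k₂−k₁)·(e^(−k₁t) − e^(−k₂t)).
e^(−k₁t) = e^(−0.0829×20.6) = e^(−1.708) = 0.1813; e^(−k₂t) = e^(−5.129) = 0.005920.
C_S = 0.0829×5.82/(0.249−0.0829) × (0.1813−0.005920) = 2.905×0.1754 = 0.5094 mol·L⁻¹.
Y_S = C_S/C_{R0} = 0.5094/5.82 = 0.0875.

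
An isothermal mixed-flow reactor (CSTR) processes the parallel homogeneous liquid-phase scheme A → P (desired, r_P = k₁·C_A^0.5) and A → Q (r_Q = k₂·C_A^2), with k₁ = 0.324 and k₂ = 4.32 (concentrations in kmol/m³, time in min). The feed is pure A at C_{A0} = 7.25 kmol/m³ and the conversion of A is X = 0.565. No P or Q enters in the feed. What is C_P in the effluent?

Exit C_A = C_{A0}(1−X) = 7.25×0.435 = 3.154 kmol/m³.
A CSTR operates uniformly at the exit composition, giving r_P = 0.5754 and r_Q = 42.97 (each k·C_A^n at C_A = 3.154).
Fraction of consumed A going to P: r_P/(r_P+r_Q) = 0.01321.
C_P = 0.01321·C_{A0}·X = 0.01321×7.25×0.565 = 0.0541 kmol/m³.

0.0541 kmol/m³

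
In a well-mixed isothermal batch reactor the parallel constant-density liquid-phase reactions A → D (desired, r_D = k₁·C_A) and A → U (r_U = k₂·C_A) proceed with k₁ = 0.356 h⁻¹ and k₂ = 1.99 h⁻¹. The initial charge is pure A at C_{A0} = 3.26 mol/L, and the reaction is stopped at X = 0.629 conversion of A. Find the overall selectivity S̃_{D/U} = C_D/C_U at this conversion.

C_A = C_{A0}(1−X) = 1.209 mol/L.
Both paths are first order in A, so the instantaneous fraction to D is constant: dC_D/d(−C_A) = k₁/(k₁+k₂) = 0.1517.
C_D = 0.1517·(C_{A0}−C_A) = 0.1517×2.051 = 0.311 mol/L.
C_U = (C_{A0}−C_A)−C_D = 1.739 mol/L; S̃_{D/U} = 0.3112/1.739 = 0.179.

0.179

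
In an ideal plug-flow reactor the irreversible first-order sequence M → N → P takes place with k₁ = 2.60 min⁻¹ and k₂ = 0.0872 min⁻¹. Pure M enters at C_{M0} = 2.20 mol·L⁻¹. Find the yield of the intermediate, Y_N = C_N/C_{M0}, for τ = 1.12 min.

0.882

Solving the coupled first-order balances gives C_N(τ) = [k₁/(k₂−k₁)]·C_{M0}·(e^(−k₁τ) − e^(−k₂τ)).
e^(−k₁τ) = e^(−2.60×1.12) = e^(−2.912) = 0.05437; e^(−k₂τ) = e^(−0.09766) = 0.9070.
C_N = 2.60×2.20/(0.0872−2.60) × (0.05437−0.9070) = (-2.276)×(-0.8526) = 1.941 mol·L⁻¹.
Y_N = C_N/C_{M0} = 1.941/2.20 = 0.882.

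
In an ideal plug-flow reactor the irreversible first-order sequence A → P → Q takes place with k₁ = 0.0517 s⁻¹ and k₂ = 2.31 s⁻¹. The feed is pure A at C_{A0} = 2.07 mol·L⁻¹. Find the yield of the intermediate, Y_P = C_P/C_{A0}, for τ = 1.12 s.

Solving the coupled first-order balances gives C_P(τ) = [k₁/(k₂−k₁)]·C_{A0}·(e^(−k₁τ) − e^(−k₂τ)).
e^(−k₁τ) = e^(−0.0517×1.12) = e^(−0.05790) = 0.9437; e^(−k₂τ) = e^(−2.587) = 0.07523.
C_P = 0.0517×2.07/(2.31−0.0517) × (0.9437−0.07523) = 0.04739×0.8685 = 0.04116 mol·L⁻¹.
Y_P = C_P/C_{A0} = 0.04116/2.07 = 0.0199.

0.0199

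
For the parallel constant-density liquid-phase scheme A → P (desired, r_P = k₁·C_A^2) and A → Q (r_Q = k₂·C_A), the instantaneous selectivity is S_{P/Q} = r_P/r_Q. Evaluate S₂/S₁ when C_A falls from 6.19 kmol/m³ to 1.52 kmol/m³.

S_{P/Q} = (k₁/k₂)·C_A, so S₂/S₁ = (C_{A,2}/C_{A,1}).
= 1.52/6.19 = 0.246.

0.246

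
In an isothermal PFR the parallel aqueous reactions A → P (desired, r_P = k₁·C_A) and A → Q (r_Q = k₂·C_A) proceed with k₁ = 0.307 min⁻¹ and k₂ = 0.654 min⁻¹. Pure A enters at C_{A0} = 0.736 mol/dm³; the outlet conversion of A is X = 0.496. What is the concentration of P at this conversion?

C_A = C_{A0}(1−X) = 0.3709 mol/dm³.
Both paths are first order in A, so the instantaneous fraction to P is constant: dC_P/d(−C_A) = k₁/(k₁+k₂) = 0.3195.
C_P = 0.3195·(C_{A0}−C_A) = 0.3195×0.3651 = 0.117 mol/dm³.

0.117 mol/dm³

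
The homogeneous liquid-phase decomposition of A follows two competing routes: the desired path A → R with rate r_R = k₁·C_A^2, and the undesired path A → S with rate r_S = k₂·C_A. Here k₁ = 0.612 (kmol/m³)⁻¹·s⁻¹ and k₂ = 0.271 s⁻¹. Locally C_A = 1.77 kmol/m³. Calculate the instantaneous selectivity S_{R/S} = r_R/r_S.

S_{R/S} = r_R/r_S = (k₁·C_A^2)/(k₂·C_A) = (k₁/k₂)·C_A.
= (0.612×1.770^2) / (0.271×1.770) = 1.917/0.4797 = 4.00.
Since the desired path is higher order in A, keeping C_A high (PFR or concentrated feed) favours R.

4.00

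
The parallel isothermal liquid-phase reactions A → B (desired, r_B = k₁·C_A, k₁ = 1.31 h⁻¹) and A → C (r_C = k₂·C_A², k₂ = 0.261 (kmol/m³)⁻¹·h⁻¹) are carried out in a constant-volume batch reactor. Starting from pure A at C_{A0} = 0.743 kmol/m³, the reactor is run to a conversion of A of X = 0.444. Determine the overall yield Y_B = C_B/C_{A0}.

C_A = C_{A0}(1−X) = 0.4131 kmol/m³.
Along a PFR/batch, dC_B/dC_A = −r_B/(r_B+r_C) = −k₁/(k₁+k₂·C_A).
Integrating from C_{A0} to C_A: C_B = (1.31/0.261)·ln[(1.31+0.261·0.743)/(1.31+0.261·0.413)] = 5.019·ln(1.504/1.418) = 0.2959 kmol/m³.
Y_B = C_B/C_{A0} = 0.2959/0.743 = 0.398.

0.398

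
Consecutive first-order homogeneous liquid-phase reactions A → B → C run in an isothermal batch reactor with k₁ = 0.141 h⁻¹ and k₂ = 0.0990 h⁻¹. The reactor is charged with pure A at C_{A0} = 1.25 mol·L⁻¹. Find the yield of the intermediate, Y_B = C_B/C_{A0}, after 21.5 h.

Solving the coupled first-order balances gives C_B(t) = [k₁/(k₂−k₁)]·C_{A0}·(e^(−k₁t) − e^(−k₂t)).
e^(−k₁t) = e^(−0.141×21.5) = e^(−3.031) = 0.04824; e^(−k₂t) = e^(−2.129) = 0.1190.
C_B = 0.141×1.25/(0.0990−0.141) × (0.04824−0.1190) = (-4.196)×(-0.07077) = 0.2970 mol·L⁻¹.
Y_B = C_B/C_{A0} = 0.2970/1.25 = 0.238.

0.238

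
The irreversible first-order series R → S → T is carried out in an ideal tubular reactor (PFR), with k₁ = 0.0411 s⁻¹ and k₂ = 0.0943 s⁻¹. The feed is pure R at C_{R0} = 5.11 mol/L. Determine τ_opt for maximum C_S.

Setting dC_S/dτ = 0 gives τ_opt = ln(k₂/k₁)/(k₂−k₁).
= ln(0.0943/0.0411)/(0.0943−0.0411) = ln(2.294)/0.05320 = 0.8305/0.05320 = 15.6 s.

15.6 s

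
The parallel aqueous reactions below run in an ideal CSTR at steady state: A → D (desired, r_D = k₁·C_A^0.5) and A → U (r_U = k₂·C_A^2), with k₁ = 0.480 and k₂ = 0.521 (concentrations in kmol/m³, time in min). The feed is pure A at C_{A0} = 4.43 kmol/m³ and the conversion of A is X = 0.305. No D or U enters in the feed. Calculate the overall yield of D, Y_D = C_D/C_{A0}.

0.0444

Exit C_A = C_{A0}(1−X) = 4.43×0.695 = 3.079 kmol/m³.
A CSTR operates uniformly at the exit composition, giving r_D = 0.8422 and r_U = 4.939 (each k·C_A^n at C_A = 3.079).
Fraction of consumed A going to D: r_D/(r_D+r_U) = 0.1457.
C_D = 0.1457·C_{A0}·X = 0.1457×4.43×0.305 = 0.197 kmol/m³; Y_D = C_D/C_{A0} = 0.0444.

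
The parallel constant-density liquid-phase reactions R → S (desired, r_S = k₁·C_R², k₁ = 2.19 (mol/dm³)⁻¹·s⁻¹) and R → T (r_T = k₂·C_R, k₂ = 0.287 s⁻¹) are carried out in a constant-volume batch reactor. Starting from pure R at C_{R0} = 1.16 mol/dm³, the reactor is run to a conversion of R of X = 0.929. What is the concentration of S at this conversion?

C_R = C_{R0}(1−X) = 0.08236 mol/dm³.
Along a PFR/batch, dC_T/dC_R = −r_T/(r_S+r_T) = −k₂/(k₂+k₁·C_R).
Integrating from C_{R0} to C_R: C_T = (0.287/2.19)·ln[(0.287+2.19·1.16)/(0.287+2.19·0.0824)] = 0.1311·ln(2.827/0.4674) = 0.2359 mol/dm³.
Then C_S = (C_{R0}−C_R) − C_T = 1.078 − 0.2359 = 0.8418 mol/dm³.

0.842 mol/dm³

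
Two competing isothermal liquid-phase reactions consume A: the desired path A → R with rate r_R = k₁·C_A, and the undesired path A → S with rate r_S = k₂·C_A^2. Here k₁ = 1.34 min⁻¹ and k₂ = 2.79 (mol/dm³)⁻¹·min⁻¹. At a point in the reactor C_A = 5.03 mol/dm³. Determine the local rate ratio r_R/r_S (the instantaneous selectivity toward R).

0.0955

S_{R/S} = r_R/r_S = (k₁·C_A)/(k₂·C_A^2) = (k₁/k₂)·C_A⁻¹.
= (1.34×5.030) / (2.79×5.030^2) = 6.740/70.59 = 0.0955.
The undesired path is higher order in A, so low C_A (CSTR or dilute feed) favours R.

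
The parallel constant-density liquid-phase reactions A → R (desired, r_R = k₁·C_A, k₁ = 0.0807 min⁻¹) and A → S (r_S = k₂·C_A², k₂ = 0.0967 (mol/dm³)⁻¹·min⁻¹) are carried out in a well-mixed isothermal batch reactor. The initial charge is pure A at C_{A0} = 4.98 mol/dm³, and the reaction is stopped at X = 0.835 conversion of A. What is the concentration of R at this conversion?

C_A = C_{A0}(1−X) = 0.8217 mol/dm³.
Along a PFR/batch, dC_R/dC_A = −r_R/(r_R+r_S) = −k₁/(k₁+k₂·C_A).
Integrating from C_{A0} to C_A: C_R = (0.0807/0.0967)·ln[(0.0807+0.0967·4.98)/(0.0807+0.0967·0.822)] = 0.8345·ln(0.5623/0.1602) = 1.048 mol/dm³.

1.05 mol/dm³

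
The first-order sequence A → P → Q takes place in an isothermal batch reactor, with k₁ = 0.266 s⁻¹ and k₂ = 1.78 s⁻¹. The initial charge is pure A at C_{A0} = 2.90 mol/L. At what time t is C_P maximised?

1.26 s

For first-order series the maximum of C_P occurs at t_opt = ln(k₂/k₁)/(k₂−k₁).
= ln(1.78/0.266)/(1.78−0.266) = ln(6.692)/1.514 = 1.901/1.514 = 1.26 s.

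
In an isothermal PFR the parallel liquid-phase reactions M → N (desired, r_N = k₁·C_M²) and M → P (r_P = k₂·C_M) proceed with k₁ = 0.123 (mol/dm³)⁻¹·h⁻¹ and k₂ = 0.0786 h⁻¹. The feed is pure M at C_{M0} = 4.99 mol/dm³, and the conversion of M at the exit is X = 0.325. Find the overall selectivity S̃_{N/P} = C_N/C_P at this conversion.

C_M = C_{M0}(1−X) = 3.368 mol/dm³.
Along a PFR/batch, dC_P/dC_M = −r_P/(r_N+r_P) = −k₂/(k₂+k₁·C_M).
Integrating from C_{M0} to C_M: C_P = (0.0786/0.123)·ln[(0.0786+0.123·4.99)/(0.0786+0.123·3.37)] = 0.6390·ln(0.6924/0.4929) = 0.2172 mol/dm³.
Then C_N = (C_{M0}−C_M) − C_P = 1.622 − 0.2172 = 1.405 mol/dm³.
S̃_{N/P} = C_N/C_P = 1.405/0.2172 = 6.47.

6.47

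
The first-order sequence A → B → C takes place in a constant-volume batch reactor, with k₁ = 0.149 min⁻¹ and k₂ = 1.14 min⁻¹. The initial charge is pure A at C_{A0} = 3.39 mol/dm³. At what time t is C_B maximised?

2.05 min

Setting dC_B/dt = 0 gives t_opt = ln(k₂/k₁)/(k₂−k₁).
= ln(1.14/0.149)/(1.14−0.149) = ln(7.651)/0.9910 = 2.035/0.9910 = 2.05 min.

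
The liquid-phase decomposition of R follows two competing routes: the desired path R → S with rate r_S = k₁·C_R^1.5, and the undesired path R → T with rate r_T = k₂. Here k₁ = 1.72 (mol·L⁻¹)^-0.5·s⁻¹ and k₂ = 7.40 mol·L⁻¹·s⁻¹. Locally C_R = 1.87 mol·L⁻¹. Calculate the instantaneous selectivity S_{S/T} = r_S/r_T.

S_{S/T} = r_S/r_T = (k₁·C_R^1.5)/(k₂) = (k₁/k₂)·C_R^1.5.
= (1.72×1.870^1.5) / (7.40) = 4.398/7.400 = 0.594.
Since the desired path is higher order in R, keeping C_R high (PFR or concentrated feed) favours S.

0.594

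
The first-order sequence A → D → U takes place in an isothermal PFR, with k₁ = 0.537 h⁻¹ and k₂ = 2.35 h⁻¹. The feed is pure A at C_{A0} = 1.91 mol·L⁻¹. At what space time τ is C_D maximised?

0.814 h

The intermediate peaks when r₁ = r₂, i.e. k₁e^(−k₁τ) = k₂e^(−k₂τ), giving τ_opt = ln(k₂/k₁)/(k₂−k₁).
= ln(2.35/0.537)/(2.35−0.537) = ln(4.376)/1.813 = 1.476/1.813 = 0.814 h.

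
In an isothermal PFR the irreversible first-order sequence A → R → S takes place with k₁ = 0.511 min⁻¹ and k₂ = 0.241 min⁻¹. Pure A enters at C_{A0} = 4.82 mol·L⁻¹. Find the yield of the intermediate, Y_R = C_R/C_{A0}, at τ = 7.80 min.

0.254

Solving the coupled first-order balances gives C_R(τ) = [k₁/(k₂−k₁)]·C_{A0}·(e^(−k₁τ) − e^(−k₂τ)).
e^(−k₁τ) = e^(−0.511×7.80) = e^(−3.986) = 0.01858; e^(−k₂τ) = e^(−1.880) = 0.1526.
C_R = 0.511×4.82/(0.241−0.511) × (0.01858−0.1526) = (-9.122)×(-0.1340) = 1.223 mol·L⁻¹.
Y_R = C_R/C_{A0} = 1.223/4.82 = 0.254.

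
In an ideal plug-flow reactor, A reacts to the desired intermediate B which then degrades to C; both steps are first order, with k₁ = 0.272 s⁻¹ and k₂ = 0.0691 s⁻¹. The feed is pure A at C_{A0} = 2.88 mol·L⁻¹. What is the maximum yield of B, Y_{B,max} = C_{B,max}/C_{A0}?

0.627

Evaluating C_B at τ_opt = ln(k₂/k₁)/(k₂−k₁) gives C_{B,max}/C_{A0} = (k₁/k₂)^[k₂/(k₂−k₁)].
= (0.272/0.0691)^(0.0691/(0.0691−0.272)) = (3.936)^(-0.3406) = 0.6271.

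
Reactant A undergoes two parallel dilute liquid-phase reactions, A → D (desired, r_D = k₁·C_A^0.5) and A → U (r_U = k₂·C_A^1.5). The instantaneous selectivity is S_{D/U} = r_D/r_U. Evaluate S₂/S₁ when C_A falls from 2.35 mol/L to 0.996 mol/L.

S_{D/U} = (k₁/k₂)·C_A⁻¹, so S₂/S₁ = (C_{A,2}/C_{A,1})⁻¹.
= 2.35/0.996 = 2.36.

2.36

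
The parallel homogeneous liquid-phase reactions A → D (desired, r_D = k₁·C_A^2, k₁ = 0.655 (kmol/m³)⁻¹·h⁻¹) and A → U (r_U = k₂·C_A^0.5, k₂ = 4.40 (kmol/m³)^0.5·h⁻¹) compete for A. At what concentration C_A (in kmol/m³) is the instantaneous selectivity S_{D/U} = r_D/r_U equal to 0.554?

S_{D/U} = (k₁/k₂)·C_A^1.5 ⇒ C_A = (S·k₂/k₁)^(1/1.5).
= (0.554×4.40/0.655)^(0.6667) = (3.722)^(0.6667) = 2.40 kmol/m³.

2.40 kmol/m³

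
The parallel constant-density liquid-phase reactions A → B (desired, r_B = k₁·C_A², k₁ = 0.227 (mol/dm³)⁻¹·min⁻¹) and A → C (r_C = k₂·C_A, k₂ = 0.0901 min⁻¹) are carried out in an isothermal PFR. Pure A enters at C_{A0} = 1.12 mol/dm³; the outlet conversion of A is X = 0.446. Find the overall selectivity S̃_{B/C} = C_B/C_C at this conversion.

2.15

C_A = C_{A0}(1−X) = 0.6205 mol/dm³.
Along a PFR/batch, dC_C/dC_A = −r_C/(r_B+r_C) = −k₂/(k₂+k₁·C_A).
Integrating from C_{A0} to C_A: C_C = (0.0901/0.227)·ln[(0.0901+0.227·1.12)/(0.0901+0.227·0.620)] = 0.3969·ln(0.3443/0.2309) = 0.1585 mol/dm³.
Then C_B = (C_{A0}−C_A) − C_C = 0.4995 − 0.1585 = 0.3410 mol/dm³.
S̃_{B/C} = C_B/C_C = 0.3410/0.1585 = 2.15.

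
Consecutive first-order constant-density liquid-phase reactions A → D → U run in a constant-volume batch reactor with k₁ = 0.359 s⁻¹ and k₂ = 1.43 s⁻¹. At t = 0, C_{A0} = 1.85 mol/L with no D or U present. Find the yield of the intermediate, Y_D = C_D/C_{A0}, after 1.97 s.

The intermediate concentration in a first-order A→B→C sequence is C_D = k₁C_{A0}(e^(−k₁t) − e^(−k₂t))/(k₂−k₁).
e^(−k₁t) = e^(−0.359×1.97) = e^(−0.7072) = 0.4930; e^(−k₂t) = e^(−2.817) = 0.05978.
C_D = 0.359×1.85/(1.43−0.359) × (0.4930−0.05978) = 0.6201×0.4332 = 0.2687 mol/L.
Y_D = C_D/C_{A0} = 0.2687/1.85 = 0.145.

0.145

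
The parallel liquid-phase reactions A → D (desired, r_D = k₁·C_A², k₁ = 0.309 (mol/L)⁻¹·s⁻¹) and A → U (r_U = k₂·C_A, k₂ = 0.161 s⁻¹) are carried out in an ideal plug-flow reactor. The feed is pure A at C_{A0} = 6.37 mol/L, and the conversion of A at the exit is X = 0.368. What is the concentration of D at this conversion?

2.13 mol/L

C_A = C_{A0}(1−X) = 4.026 mol/L.
Along a PFR/batch, dC_U/dC_A = −r_U/(r_D+r_U) = −k₂/(k₂+k₁·C_A).
Integrating from C_{A0} to C_A: C_U = (0.161/0.309)·ln[(0.161+0.309·6.37)/(0.161+0.309·4.03)] = 0.5210·ln(2.129/1.405) = 0.2166 mol/L.
Then C_D = (C_{A0}−C_A) − C_U = 2.344 − 0.2166 = 2.128 mol/L.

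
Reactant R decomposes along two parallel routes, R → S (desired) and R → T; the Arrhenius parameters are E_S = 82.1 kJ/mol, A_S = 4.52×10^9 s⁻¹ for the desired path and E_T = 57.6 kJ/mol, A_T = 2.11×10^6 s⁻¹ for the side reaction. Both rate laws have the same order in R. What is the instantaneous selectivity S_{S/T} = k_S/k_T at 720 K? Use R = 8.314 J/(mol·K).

k_S/k_T = (A_S/A_T)·exp[−(E_S−E_T)/(RT)] = (A_S/A_T)·exp[(E_T−E_S)/(RT)].
(E_T−E_S)/(RT) = (57.6−82.1)×10³/(8.314×720) = -24500/5986 = -4.093.
k_S/k_T = (4.52×10^9/2.11×10^6)·exp(-4.093) = 2142 × 0.01669 = 35.8.

35.8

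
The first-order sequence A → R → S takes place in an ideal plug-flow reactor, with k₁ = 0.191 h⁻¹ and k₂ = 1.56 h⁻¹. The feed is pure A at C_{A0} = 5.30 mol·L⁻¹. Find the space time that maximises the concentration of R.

Setting dC_R/dτ = 0 gives τ_opt = ln(k₂/k₁)/(k₂−k₁).
= ln(1.56/0.191)/(1.56−0.191) = ln(8.168)/1.369 = 2.100/1.369 = 1.53 h.

1.53 h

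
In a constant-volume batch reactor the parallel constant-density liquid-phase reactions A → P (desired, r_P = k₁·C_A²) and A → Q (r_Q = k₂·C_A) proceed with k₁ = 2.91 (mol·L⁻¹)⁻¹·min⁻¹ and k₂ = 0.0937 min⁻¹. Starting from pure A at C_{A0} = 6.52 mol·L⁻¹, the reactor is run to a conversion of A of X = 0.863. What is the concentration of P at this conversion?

5.56 mol·L⁻¹

C_A = C_{A0}(1−X) = 0.8932 mol·L⁻¹.
Along a PFR/batch, dC_Q/dC_A = −r_Q/(r_P+r_Q) = −k₂/(k₂+k₁·C_A).
Integrating from C_{A0} to C_A: C_Q = (0.0937/2.91)·ln[(0.0937+2.91·6.52)/(0.0937+2.91·0.893)] = 0.03220·ln(19.07/2.693) = 0.06302 mol·L⁻¹.
Then C_P = (C_{A0}−C_A) − C_Q = 5.627 − 0.06302 = 5.564 mol·L⁻¹.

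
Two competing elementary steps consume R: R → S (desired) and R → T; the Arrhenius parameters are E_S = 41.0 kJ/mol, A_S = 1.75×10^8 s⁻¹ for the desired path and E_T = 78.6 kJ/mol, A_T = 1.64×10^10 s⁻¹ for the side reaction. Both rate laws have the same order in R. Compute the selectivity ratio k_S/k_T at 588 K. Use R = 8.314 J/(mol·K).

23.4

k_S/k_T = (A_S/A_T)·exp[−(E_S−E_T)/(RT)] = (A_S/A_T)·exp[(E_T−E_S)/(RT)].
(E_T−E_S)/(RT) = (78.6−41.0)×10³/(8.314×588) = 37600/4889 = 7.691.
k_S/k_T = (1.75×10^8/1.64×10^10)·exp(7.691) = 0.01067 × 2189 = 23.4.
Since E_S < E_T, lowering the temperature improves selectivity toward S.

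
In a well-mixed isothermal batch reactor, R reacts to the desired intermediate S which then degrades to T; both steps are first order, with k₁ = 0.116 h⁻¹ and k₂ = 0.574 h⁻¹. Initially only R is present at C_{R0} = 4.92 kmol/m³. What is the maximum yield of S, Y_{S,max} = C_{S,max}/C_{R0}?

For a first-order series the maximum intermediate yield is C_{S,max}/C_{R0} = (k₁/k₂)^[k₂/(k₂−k₁)].
= (0.116/0.574)^(0.574/(0.574−0.116)) = (0.2021)^(1.253) = 0.1348.

0.135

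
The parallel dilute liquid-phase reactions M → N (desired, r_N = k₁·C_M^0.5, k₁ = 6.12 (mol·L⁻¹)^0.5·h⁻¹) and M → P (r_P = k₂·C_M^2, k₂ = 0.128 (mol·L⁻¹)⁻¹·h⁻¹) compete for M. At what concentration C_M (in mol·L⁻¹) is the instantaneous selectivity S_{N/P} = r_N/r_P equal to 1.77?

S_{N/P} = (k₁/k₂)·C_M^-1.5 ⇒ C_M = (S·k₂/k₁)^(1/(-1.5)).
= (1.77×0.128/6.12)^(-0.6667) = (0.03702)^(-0.6667) = 9.00 mol·L⁻¹.

9.00 mol·L⁻¹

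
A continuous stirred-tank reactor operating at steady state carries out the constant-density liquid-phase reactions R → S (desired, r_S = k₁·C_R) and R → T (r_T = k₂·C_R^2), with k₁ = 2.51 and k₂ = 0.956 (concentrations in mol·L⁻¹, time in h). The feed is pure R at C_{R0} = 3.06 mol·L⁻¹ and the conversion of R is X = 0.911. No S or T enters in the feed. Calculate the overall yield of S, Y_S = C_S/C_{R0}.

0.825

Exit C_R = C_{R0}(1−X) = 3.06×0.0890 = 0.2723 mol·L⁻¹.
Rates in a CSTR are evaluated at the outlet concentration: r_S = 2.51×0.2723 = 0.6836, r_T = 0.956×0.2723^2 = 0.07091.
Fraction of consumed R going to S: r_S/(r_S+r_T) = 0.9060.
C_S = 0.9060·C_{R0}·X = 0.9060×3.06×0.911 = 2.53 mol·L⁻¹; Y_S = C_S/C_{R0} = 0.825.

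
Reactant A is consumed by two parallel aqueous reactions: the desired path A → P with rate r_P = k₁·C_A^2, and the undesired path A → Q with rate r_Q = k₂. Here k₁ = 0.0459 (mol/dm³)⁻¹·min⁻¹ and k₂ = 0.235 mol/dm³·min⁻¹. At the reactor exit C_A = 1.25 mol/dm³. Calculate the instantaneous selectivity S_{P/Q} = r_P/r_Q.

S_{P/Q} = r_P/r_Q = (k₁·C_A^2)/(k₂) = (k₁/k₂)·C_A^2.
= (0.0459×1.250^2) / (0.235) = 0.07172/0.2350 = 0.305.

0.305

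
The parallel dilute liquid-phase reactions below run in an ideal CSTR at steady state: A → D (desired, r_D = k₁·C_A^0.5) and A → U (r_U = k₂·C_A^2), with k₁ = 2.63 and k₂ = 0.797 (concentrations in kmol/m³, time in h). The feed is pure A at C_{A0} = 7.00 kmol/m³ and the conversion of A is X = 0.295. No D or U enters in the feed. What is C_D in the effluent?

Exit C_A = C_{A0}(1−X) = 7.00×0.705 = 4.935 kmol/m³.
Rates in a CSTR are evaluated at the outlet concentration: r_D = 2.63×4.935^0.5 = 5.843, r_U = 0.797×4.935^2 = 19.41.
Fraction of consumed A going to D: r_D/(r_D+r_U) = 0.2314.
C_D = 0.2314·C_{A0}·X = 0.2314×7.00×0.295 = 0.478 kmol/m³.

0.478 kmol/m³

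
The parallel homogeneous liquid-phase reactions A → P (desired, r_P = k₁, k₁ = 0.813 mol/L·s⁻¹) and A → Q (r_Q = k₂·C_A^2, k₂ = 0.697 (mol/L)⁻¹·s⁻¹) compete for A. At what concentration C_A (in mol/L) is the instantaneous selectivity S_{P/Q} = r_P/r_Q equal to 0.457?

S_{P/Q} = (k₁/k₂)·C_A^-2 ⇒ C_A = (S·k₂/k₁)^(-0.5).
= (0.457×0.697/0.813)^(-0.5) = (0.3918)^(-0.5) = 1.60 mol/L.

1.60 mol/L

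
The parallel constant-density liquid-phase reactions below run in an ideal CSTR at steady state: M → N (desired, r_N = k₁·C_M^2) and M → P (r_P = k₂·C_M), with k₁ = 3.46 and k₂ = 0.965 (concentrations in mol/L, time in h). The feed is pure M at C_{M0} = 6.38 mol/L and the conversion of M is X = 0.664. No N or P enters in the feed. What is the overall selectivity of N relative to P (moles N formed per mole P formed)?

Exit C_M = C_{M0}(1−X) = 6.38×0.336 = 2.144 mol/L.
Rates in a CSTR are evaluated at the outlet concentration: r_N = 3.46×2.144^2 = 15.90, r_P = 0.965×2.144 = 2.069.
Overall selectivity = C_N/C_P = r_Nτ/(r_Pτ) = r_N/r_P = 7.69.

7.69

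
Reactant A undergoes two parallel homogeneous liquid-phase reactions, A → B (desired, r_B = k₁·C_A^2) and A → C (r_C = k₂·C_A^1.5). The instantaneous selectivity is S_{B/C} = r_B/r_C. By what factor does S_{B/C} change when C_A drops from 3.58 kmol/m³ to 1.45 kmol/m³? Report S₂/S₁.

S_{B/C} = (k₁/k₂)·C_A^0.5, so S₂/S₁ = (C_{A,2}/C_{A,1})^0.5.
= (1.45/3.58)^0.5 = (0.4050)^0.5 = 0.636.

0.636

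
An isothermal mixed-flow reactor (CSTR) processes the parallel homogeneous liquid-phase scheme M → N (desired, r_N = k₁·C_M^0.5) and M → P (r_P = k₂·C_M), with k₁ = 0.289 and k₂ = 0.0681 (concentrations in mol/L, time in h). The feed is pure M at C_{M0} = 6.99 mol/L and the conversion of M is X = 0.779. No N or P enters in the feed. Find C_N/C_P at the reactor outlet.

3.41

Exit C_M = C_{M0}(1−X) = 6.99×0.221 = 1.545 mol/L.
A CSTR operates uniformly at the exit composition, giving r_N = 0.3592 and r_P = 0.1052 (each k·C_M^n at C_M = 1.545).
Overall selectivity = C_N/C_P = r_Nτ/(r_Pτ) = r_N/r_P = 3.41.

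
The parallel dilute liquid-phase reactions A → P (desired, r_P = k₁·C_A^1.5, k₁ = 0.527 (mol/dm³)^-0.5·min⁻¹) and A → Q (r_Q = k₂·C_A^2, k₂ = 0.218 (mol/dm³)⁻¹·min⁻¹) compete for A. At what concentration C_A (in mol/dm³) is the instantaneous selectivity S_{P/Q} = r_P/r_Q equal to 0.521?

21.5 mol/dm³

S_{P/Q} = (k₁/k₂)·C_A^-0.5 ⇒ C_A = (S·k₂/k₁)^(-2).
= (0.521×0.218/0.527)^(-2) = (0.2155)^(-2) = 21.5 mol/dm³.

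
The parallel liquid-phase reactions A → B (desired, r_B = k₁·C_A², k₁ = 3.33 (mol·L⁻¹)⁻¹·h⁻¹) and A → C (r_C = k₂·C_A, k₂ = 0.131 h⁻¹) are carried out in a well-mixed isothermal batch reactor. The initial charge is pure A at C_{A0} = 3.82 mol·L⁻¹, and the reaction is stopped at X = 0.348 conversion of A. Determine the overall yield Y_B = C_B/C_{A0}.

C_A = C_{A0}(1−X) = 2.491 mol·L⁻¹.
Along a PFR/batch, dC_C/dC_A = −r_C/(r_B+r_C) = −k₂/(k₂+k₁·C_A).
Integrating from C_{A0} to C_A: C_C = (0.131/3.33)·ln[(0.131+3.33·3.82)/(0.131+3.33·2.49)] = 0.03934·ln(12.85/8.425) = 0.01661 mol·L⁻¹.
Then C_B = (C_{A0}−C_A) − C_C = 1.329 − 0.01661 = 1.313 mol·L⁻¹.
Y_B = C_B/C_{A0} = 1.313/3.82 = 0.344.

0.344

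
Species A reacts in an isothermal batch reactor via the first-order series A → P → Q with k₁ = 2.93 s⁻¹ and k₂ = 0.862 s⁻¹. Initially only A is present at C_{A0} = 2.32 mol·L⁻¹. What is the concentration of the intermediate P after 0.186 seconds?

0.894 mol·L⁻¹

The intermediate concentration in a first-order A→B→C sequence is C_P = k₁C_{A0}(e^(−k₁t) − e^(−k₂t))/(k₂−k₁).
e^(−k₁t) = e^(−2.93×0.186) = e^(−0.5450) = 0.5799; e^(−k₂t) = e^(−0.1603) = 0.8519.
C_P = 2.93×2.32/(0.862−2.93) × (0.5799−0.8519) = (-3.287)×(-0.2720) = 0.8941 mol·L⁻¹.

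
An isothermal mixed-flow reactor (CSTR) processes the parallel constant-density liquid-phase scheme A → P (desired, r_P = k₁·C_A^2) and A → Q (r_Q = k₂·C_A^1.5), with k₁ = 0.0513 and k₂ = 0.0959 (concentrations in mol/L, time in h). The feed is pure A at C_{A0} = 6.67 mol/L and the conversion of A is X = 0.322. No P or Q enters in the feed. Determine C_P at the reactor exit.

Exit C_A = C_{A0}(1−X) = 6.67×0.678 = 4.522 mol/L.
Rates in a CSTR are evaluated at the outlet concentration: r_P = 0.0513×4.522^2 = 1.049, r_Q = 0.0959×4.522^1.5 = 0.9223.
Fraction of consumed A going to P: r_P/(r_P+r_Q) = 0.5322.
C_P = 0.5322·C_{A0}·X = 0.5322×6.67×0.322 = 1.14 mol/L.

1.14 mol/L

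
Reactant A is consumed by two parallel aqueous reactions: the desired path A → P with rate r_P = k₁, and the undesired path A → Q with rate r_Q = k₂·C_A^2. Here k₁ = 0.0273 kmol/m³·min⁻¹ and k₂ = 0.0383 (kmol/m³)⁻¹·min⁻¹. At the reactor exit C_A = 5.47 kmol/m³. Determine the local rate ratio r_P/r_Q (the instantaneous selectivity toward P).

S_{P/Q} = r_P/r_Q = (k₁)/(k₂·C_A^2) = (k₁/k₂)·C_A^-2.
= (0.0273) / (0.0383×5.470^2) = 0.02730/1.146 = 0.0238.

0.0238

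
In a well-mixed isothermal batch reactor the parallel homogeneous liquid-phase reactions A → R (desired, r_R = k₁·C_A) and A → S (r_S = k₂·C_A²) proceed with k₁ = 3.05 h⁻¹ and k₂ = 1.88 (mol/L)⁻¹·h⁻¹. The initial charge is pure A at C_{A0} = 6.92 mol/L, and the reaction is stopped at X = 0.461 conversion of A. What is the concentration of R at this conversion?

0.758 mol/L

C_A = C_{A0}(1−X) = 3.730 mol/L.
Along a PFR/batch, dC_R/dC_A = −r_R/(r_R+r_S) = −k₁/(k₁+k₂·C_A).
Integrating from C_{A0} to C_A: C_R = (3.05/1.88)·ln[(3.05+1.88·6.92)/(3.05+1.88·3.73)] = 1.622·ln(16.06/10.06) = 0.7585 mol/L.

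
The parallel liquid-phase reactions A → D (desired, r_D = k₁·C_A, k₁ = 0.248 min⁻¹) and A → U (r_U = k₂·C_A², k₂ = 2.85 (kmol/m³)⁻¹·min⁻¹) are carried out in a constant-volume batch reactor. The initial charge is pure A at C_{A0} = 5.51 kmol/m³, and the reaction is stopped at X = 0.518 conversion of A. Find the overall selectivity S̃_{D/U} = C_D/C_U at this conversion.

C_A = C_{A0}(1−X) = 2.656 kmol/m³.
Along a PFR/batch, dC_D/dC_A = −r_D/(r_D+r_U) = −k₁/(k₁+k₂·C_A).
Integrating from C_{A0} to C_A: C_D = (0.248/2.85)·ln[(0.248+2.85·5.51)/(0.248+2.85·2.66)] = 0.08702·ln(15.95/7.817) = 0.06206 kmol/m³.
C_U = (C_{A0}−C_A)−C_D = 2.792 kmol/m³; S̃_{D/U} = 0.06206/2.792 = 0.0222.

0.0222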